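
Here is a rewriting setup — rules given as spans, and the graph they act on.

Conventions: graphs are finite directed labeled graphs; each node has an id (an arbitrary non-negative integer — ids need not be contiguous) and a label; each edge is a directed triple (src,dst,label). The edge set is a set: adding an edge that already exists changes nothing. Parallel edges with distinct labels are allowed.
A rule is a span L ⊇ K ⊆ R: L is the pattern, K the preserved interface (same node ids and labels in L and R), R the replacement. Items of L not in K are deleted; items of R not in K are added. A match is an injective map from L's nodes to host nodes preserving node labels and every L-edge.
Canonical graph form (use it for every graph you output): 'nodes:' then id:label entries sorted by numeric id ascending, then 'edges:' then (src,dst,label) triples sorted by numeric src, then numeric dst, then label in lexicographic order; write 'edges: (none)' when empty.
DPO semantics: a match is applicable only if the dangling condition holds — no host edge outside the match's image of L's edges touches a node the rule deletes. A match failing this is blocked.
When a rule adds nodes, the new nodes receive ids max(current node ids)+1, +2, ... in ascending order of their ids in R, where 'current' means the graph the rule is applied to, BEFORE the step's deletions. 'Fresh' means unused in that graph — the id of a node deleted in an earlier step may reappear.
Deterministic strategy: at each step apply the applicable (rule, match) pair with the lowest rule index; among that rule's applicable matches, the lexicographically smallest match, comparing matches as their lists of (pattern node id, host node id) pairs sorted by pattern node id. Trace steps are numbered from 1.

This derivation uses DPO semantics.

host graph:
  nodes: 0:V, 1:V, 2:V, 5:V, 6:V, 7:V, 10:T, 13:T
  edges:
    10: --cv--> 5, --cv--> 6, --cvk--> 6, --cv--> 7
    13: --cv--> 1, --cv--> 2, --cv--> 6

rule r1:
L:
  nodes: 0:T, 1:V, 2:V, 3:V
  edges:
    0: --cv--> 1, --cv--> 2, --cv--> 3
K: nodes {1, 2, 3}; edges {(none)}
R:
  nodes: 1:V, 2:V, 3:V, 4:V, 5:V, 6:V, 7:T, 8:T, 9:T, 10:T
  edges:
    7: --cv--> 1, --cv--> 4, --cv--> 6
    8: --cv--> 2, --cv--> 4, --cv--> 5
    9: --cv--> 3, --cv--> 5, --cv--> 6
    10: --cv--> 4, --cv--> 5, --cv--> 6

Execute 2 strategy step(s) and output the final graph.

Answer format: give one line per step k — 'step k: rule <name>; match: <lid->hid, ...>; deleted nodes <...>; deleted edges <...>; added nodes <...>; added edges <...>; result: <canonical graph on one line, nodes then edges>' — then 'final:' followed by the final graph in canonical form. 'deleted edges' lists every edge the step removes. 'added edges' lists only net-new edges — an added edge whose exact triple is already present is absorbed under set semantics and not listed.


step 1: rule r1; match: 0->13, 1->1, 2->2, 3->6; deleted nodes 13; deleted edges (13,1,cv); (13,2,cv); (13,6,cv); added nodes 14, 15, 16, 17, 18, 19, 20; added edges (17,1,cv); (17,14,cv); (17,16,cv); (18,2,cv); (18,14,cv); (18,15,cv); (19,6,cv); (19,15,cv); (19,16,cv); (20,14,cv); (20,15,cv); (20,16,cv); result: nodes: 0:V, 1:V, 2:V, 5:V, 6:V, 7:V, 10:T, 14:V, 15:V, 16:V, 17:T, 18:T, 19:T, 20:T edges: (10,5,cv); (10,6,cv); (10,6,cvk); (10,7,cv); (17,1,cv); (17,14,cv); (17,16,cv); (18,2,cv); (18,14,cv); (18,15,cv); (19,6,cv); (19,15,cv); (19,16,cv); (20,14,cv); (20,15,cv); (20,16,cv)
step 2: rule r1; match: 0->17, 1->1, 2->14, 3->16; deleted nodes 17; deleted edges (17,1,cv); (17,14,cv); (17,16,cv); added nodes 21, 22, 23, 24, 25, 26, 27; added edges (24,1,cv); (24,21,cv); (24,23,cv); (25,14,cv); (25,21,cv); (25,22,cv); (26,16,cv); (26,22,cv); (26,23,cv); (27,21,cv); (27,22,cv); (27,23,cv); result: nodes: 0:V, 1:V, 2:V, 5:V, 6:V, 7:V, 10:T, 14:V, 15:V, 16:V, 18:T, 19:T, 20:T, 21:V, 22:V, 23:V, 24:T, 25:T, 26:T, 27:T edges: (10,5,cv); (10,6,cv); (10,6,cvk); (10,7,cv); (18,2,cv); (18,14,cv); (18,15,cv); (19,6,cv); (19,15,cv); (19,16,cv); (20,14,cv); (20,15,cv); (20,16,cv); (24,1,cv); (24,21,cv); (24,23,cv); (25,14,cv); (25,21,cv); (25,22,cv); (26,16,cv); (26,22,cv); (26,23,cv); (27,21,cv); (27,22,cv); (27,23,cv)
final:
nodes: 0:V, 1:V, 2:V, 5:V, 6:V, 7:V, 10:T, 14:V, 15:V, 16:V, 18:T, 19:T, 20:T, 21:V, 22:V, 23:V, 24:T, 25:T, 26:T, 27:T
edges: (10,5,cv); (10,6,cv); (10,6,cvk); (10,7,cv); (18,2,cv); (18,14,cv); (18,15,cv); (19,6,cv); (19,15,cv); (19,16,cv); (20,14,cv); (20,15,cv); (20,16,cv); (24,1,cv); (24,21,cv); (24,23,cv); (25,14,cv); (25,21,cv); (25,22,cv); (26,16,cv); (26,22,cv); (26,23,cv); (27,21,cv); (27,22,cv); (27,23,cv)


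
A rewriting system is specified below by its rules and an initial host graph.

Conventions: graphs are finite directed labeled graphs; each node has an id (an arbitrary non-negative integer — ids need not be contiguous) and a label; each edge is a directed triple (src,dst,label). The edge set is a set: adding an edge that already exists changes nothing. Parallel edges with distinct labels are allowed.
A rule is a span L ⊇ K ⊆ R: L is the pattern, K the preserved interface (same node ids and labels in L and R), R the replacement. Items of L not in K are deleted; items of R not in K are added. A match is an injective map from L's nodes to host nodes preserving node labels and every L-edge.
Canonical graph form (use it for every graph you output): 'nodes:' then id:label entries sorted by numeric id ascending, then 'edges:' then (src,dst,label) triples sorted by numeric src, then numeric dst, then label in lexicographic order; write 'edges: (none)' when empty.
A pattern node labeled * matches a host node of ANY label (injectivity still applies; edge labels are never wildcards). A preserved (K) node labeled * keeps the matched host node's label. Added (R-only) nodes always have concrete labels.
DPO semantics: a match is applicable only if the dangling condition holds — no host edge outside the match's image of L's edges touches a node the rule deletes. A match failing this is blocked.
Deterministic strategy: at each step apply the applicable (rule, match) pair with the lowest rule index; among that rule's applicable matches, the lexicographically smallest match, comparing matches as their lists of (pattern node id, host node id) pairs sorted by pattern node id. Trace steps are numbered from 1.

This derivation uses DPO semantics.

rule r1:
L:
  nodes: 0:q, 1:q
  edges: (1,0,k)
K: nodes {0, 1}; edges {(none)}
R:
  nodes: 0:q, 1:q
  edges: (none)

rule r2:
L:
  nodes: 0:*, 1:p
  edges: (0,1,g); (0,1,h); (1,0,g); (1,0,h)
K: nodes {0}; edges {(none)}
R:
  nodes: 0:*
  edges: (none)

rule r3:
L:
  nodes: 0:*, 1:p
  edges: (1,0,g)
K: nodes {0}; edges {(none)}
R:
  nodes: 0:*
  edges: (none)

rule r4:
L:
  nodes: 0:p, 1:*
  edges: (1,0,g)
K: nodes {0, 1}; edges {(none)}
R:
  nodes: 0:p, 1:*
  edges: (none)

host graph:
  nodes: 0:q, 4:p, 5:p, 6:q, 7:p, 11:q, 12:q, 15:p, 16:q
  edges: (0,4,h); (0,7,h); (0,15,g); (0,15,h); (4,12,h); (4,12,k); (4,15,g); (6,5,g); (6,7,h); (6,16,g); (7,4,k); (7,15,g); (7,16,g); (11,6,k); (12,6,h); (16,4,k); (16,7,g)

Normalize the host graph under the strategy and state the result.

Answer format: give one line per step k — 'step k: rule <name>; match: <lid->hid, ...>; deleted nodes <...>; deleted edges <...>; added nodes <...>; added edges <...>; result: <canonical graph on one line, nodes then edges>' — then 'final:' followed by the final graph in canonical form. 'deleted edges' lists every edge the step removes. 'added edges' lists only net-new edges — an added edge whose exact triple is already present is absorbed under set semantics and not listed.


step 1: rule r1; match: 0->6, 1->11; deleted nodes (none); deleted edges (11,6,k); added nodes (none); added edges (none); result: nodes: 0:q, 4:p, 5:p, 6:q, 7:p, 11:q, 12:q, 15:p, 16:q edges: (0,4,h); (0,7,h); (0,15,g); (0,15,h); (4,12,h); (4,12,k); (4,15,g); (6,5,g); (6,7,h); (6,16,g); (7,4,k); (7,15,g); (7,16,g); (12,6,h); (16,4,k); (16,7,g)
step 2: rule r4; match: 0->5, 1->6; deleted nodes (none); deleted edges (6,5,g); added nodes (none); added edges (none); result: nodes: 0:q, 4:p, 5:p, 6:q, 7:p, 11:q, 12:q, 15:p, 16:q edges: (0,4,h); (0,7,h); (0,15,g); (0,15,h); (4,12,h); (4,12,k); (4,15,g); (6,7,h); (6,16,g); (7,4,k); (7,15,g); (7,16,g); (12,6,h); (16,4,k); (16,7,g)
step 3: rule r4; match: 0->7, 1->16; deleted nodes (none); deleted edges (16,7,g); added nodes (none); added edges (none); result: nodes: 0:q, 4:p, 5:p, 6:q, 7:p, 11:q, 12:q, 15:p, 16:q edges: (0,4,h); (0,7,h); (0,15,g); (0,15,h); (4,12,h); (4,12,k); (4,15,g); (6,7,h); (6,16,g); (7,4,k); (7,15,g); (7,16,g); (12,6,h); (16,4,k)
step 4: rule r4; match: 0->15, 1->0; deleted nodes (none); deleted edges (0,15,g); added nodes (none); added edges (none); result: nodes: 0:q, 4:p, 5:p, 6:q, 7:p, 11:q, 12:q, 15:p, 16:q edges: (0,4,h); (0,7,h); (0,15,h); (4,12,h); (4,12,k); (4,15,g); (6,7,h); (6,16,g); (7,4,k); (7,15,g); (7,16,g); (12,6,h); (16,4,k)
step 5: rule r4; match: 0->15, 1->4; deleted nodes (none); deleted edges (4,15,g); added nodes (none); added edges (none); result: nodes: 0:q, 4:p, 5:p, 6:q, 7:p, 11:q, 12:q, 15:p, 16:q edges: (0,4,h); (0,7,h); (0,15,h); (4,12,h); (4,12,k); (6,7,h); (6,16,g); (7,4,k); (7,15,g); (7,16,g); (12,6,h); (16,4,k)
step 6: rule r4; match: 0->15, 1->7; deleted nodes (none); deleted edges (7,15,g); added nodes (none); added edges (none); result: nodes: 0:q, 4:p, 5:p, 6:q, 7:p, 11:q, 12:q, 15:p, 16:q edges: (0,4,h); (0,7,h); (0,15,h); (4,12,h); (4,12,k); (6,7,h); (6,16,g); (7,4,k); (7,16,g); (12,6,h); (16,4,k)
final:
nodes: 0:q, 4:p, 5:p, 6:q, 7:p, 11:q, 12:q, 15:p, 16:q
edges: (0,4,h); (0,7,h); (0,15,h); (4,12,h); (4,12,k); (6,7,h); (6,16,g); (7,4,k); (7,16,g); (12,6,h); (16,4,k)


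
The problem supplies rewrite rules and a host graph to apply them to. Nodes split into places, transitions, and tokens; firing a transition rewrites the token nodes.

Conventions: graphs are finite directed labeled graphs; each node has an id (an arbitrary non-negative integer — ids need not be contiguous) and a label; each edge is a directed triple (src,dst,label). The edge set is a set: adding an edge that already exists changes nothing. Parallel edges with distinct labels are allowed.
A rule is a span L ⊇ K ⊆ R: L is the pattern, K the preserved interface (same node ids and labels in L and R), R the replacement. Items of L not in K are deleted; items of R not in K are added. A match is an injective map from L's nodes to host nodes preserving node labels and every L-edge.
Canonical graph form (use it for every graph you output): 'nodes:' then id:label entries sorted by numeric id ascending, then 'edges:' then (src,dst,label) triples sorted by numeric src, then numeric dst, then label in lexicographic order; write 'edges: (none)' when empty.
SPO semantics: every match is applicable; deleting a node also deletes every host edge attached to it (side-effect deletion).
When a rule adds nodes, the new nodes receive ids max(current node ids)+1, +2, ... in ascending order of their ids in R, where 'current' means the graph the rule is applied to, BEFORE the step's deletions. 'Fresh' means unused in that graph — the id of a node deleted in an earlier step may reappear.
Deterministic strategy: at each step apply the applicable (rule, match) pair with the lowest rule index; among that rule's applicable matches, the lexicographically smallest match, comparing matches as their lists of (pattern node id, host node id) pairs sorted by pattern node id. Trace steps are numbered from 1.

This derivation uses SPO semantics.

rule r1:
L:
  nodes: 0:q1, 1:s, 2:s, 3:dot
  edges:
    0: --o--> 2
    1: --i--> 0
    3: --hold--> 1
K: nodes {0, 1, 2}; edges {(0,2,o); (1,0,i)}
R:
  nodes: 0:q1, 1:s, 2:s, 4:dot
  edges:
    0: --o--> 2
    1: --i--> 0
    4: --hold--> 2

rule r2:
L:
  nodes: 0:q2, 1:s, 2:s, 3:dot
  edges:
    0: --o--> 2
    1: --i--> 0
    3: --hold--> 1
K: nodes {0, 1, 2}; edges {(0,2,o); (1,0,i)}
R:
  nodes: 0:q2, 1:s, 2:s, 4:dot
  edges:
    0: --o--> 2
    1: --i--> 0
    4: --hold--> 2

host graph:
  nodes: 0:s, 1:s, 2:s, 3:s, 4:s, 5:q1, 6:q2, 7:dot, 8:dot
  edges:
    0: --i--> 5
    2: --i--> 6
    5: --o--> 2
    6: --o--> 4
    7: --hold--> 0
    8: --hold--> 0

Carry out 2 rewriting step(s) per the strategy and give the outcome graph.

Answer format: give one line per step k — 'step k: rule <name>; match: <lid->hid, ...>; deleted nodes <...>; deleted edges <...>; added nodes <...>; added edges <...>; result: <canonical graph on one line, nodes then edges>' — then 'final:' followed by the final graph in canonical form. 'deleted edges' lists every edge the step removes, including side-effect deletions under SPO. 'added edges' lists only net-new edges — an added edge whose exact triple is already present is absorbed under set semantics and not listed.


step 1: rule r1; match: 0->5, 1->0, 2->2, 3->7; deleted nodes 7; deleted edges (7,0,hold); added nodes 9; added edges (9,2,hold); result: nodes: 0:s, 1:s, 2:s, 3:s, 4:s, 5:q1, 6:q2, 8:dot, 9:dot edges: (0,5,i); (2,6,i); (5,2,o); (6,4,o); (8,0,hold); (9,2,hold)
step 2: rule r1; match: 0->5, 1->0, 2->2, 3->8; deleted nodes 8; deleted edges (8,0,hold); added nodes 10; added edges (10,2,hold); result: nodes: 0:s, 1:s, 2:s, 3:s, 4:s, 5:q1, 6:q2, 9:dot, 10:dot edges: (0,5,i); (2,6,i); (5,2,o); (6,4,o); (9,2,hold); (10,2,hold)
final:
nodes: 0:s, 1:s, 2:s, 3:s, 4:s, 5:q1, 6:q2, 9:dot, 10:dot
edges: (0,5,i); (2,6,i); (5,2,o); (6,4,o); (9,2,hold); (10,2,hold)


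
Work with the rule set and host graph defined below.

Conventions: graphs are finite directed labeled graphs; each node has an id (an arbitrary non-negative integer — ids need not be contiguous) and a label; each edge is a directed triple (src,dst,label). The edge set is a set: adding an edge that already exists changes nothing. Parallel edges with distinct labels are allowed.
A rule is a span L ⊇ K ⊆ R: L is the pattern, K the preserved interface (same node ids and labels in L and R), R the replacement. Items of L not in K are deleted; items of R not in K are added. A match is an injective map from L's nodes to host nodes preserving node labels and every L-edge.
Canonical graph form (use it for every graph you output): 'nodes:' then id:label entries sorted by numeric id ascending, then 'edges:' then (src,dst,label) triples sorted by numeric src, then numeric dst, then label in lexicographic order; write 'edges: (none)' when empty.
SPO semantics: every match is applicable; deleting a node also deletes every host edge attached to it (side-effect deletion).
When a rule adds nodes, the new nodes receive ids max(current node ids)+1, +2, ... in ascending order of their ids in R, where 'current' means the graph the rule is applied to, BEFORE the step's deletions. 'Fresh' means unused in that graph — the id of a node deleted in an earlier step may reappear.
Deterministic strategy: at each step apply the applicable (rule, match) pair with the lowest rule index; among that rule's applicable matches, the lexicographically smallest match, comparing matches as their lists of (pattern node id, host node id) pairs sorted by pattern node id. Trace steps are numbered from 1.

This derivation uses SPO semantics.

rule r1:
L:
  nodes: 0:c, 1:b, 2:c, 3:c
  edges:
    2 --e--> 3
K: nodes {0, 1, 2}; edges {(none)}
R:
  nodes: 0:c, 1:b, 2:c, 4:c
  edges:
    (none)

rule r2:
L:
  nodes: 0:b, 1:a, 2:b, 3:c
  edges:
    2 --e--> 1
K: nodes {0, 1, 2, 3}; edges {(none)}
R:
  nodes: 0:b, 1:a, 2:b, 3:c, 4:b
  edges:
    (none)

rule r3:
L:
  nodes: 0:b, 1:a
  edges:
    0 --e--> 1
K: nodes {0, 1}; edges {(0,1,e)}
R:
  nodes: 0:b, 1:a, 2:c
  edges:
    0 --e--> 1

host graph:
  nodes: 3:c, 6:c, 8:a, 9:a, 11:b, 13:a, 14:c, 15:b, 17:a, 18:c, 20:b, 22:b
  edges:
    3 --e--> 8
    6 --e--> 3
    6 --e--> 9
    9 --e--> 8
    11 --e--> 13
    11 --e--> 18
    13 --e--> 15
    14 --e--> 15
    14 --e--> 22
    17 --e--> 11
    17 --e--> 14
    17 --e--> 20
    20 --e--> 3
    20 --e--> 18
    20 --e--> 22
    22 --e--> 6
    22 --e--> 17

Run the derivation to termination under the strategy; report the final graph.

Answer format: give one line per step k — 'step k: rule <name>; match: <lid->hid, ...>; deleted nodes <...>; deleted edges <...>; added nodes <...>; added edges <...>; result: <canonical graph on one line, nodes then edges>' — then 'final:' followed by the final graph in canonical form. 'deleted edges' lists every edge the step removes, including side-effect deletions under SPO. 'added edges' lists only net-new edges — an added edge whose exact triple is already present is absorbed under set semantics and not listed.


step 1: rule r1; match: 0->14, 1->11, 2->6, 3->3; deleted nodes 3; deleted edges (3,8,e); (6,3,e); (20,3,e); added nodes 23; added edges (none); result: nodes: 6:c, 8:a, 9:a, 11:b, 13:a, 14:c, 15:b, 17:a, 18:c, 20:b, 22:b, 23:c edges: (6,9,e); (9,8,e); (11,13,e); (11,18,e); (13,15,e); (14,15,e); (14,22,e); (17,11,e); (17,14,e); (17,20,e); (20,18,e); (20,22,e); (22,6,e); (22,17,e)
step 2: rule r2; match: 0->11, 1->17, 2->22, 3->6; deleted nodes (none); deleted edges (22,17,e); added nodes 24; added edges (none); result: nodes: 6:c, 8:a, 9:a, 11:b, 13:a, 14:c, 15:b, 17:a, 18:c, 20:b, 22:b, 23:c, 24:b edges: (6,9,e); (9,8,e); (11,13,e); (11,18,e); (13,15,e); (14,15,e); (14,22,e); (17,11,e); (17,14,e); (17,20,e); (20,18,e); (20,22,e); (22,6,e)
step 3: rule r2; match: 0->15, 1->13, 2->11, 3->6; deleted nodes (none); deleted edges (11,13,e); added nodes 25; added edges (none); result: nodes: 6:c, 8:a, 9:a, 11:b, 13:a, 14:c, 15:b, 17:a, 18:c, 20:b, 22:b, 23:c, 24:b, 25:b edges: (6,9,e); (9,8,e); (11,18,e); (13,15,e); (14,15,e); (14,22,e); (17,11,e); (17,14,e); (17,20,e); (20,18,e); (20,22,e); (22,6,e)
final:
nodes: 6:c, 8:a, 9:a, 11:b, 13:a, 14:c, 15:b, 17:a, 18:c, 20:b, 22:b, 23:c, 24:b, 25:b
edges: (6,9,e); (9,8,e); (11,18,e); (13,15,e); (14,15,e); (14,22,e); (17,11,e); (17,14,e); (17,20,e); (20,18,e); (20,22,e); (22,6,e)


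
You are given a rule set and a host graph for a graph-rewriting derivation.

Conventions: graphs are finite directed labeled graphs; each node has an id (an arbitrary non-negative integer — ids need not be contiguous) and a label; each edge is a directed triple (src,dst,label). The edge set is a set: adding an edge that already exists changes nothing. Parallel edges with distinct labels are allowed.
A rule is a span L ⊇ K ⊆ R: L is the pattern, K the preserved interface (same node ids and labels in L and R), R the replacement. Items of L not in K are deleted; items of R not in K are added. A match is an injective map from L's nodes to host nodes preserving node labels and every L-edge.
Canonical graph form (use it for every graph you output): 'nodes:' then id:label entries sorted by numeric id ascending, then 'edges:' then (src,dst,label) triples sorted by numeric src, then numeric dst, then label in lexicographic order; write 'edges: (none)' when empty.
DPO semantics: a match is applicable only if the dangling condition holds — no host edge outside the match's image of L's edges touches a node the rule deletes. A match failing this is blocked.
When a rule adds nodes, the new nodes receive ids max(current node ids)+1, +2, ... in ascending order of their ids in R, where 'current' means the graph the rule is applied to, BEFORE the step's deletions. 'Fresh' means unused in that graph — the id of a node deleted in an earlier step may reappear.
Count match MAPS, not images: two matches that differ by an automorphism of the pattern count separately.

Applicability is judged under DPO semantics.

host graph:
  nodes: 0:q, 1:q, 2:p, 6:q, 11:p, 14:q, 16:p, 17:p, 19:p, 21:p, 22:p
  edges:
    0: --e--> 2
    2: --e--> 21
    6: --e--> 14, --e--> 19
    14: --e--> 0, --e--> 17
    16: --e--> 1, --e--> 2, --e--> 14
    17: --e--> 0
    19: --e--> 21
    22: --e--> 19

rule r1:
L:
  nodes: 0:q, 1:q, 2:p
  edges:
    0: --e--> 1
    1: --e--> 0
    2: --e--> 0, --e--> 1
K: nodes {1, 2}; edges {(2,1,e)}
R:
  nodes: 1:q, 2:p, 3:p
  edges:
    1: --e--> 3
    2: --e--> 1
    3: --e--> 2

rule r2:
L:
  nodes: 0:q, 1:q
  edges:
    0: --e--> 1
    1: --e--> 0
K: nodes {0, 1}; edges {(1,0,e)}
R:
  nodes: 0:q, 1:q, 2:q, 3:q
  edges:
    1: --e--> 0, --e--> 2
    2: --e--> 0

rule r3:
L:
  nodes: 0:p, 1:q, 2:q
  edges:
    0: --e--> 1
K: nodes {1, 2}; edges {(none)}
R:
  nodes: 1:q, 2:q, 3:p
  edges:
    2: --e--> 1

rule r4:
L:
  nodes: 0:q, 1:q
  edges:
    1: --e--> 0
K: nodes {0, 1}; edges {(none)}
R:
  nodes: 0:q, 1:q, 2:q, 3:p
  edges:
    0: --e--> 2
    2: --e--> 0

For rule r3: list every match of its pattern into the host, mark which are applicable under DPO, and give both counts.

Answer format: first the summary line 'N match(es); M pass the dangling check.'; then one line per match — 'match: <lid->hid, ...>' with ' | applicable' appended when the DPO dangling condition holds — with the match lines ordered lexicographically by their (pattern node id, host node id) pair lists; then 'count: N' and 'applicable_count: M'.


9 match(es); 0 pass the dangling check.
match: 0->16, 1->1, 2->0
match: 0->16, 1->1, 2->6
match: 0->16, 1->1, 2->14
match: 0->16, 1->14, 2->0
match: 0->16, 1->14, 2->1
match: 0->16, 1->14, 2->6
match: 0->17, 1->0, 2->1
match: 0->17, 1->0, 2->6
match: 0->17, 1->0, 2->14
count: 9
applicable_count: 0


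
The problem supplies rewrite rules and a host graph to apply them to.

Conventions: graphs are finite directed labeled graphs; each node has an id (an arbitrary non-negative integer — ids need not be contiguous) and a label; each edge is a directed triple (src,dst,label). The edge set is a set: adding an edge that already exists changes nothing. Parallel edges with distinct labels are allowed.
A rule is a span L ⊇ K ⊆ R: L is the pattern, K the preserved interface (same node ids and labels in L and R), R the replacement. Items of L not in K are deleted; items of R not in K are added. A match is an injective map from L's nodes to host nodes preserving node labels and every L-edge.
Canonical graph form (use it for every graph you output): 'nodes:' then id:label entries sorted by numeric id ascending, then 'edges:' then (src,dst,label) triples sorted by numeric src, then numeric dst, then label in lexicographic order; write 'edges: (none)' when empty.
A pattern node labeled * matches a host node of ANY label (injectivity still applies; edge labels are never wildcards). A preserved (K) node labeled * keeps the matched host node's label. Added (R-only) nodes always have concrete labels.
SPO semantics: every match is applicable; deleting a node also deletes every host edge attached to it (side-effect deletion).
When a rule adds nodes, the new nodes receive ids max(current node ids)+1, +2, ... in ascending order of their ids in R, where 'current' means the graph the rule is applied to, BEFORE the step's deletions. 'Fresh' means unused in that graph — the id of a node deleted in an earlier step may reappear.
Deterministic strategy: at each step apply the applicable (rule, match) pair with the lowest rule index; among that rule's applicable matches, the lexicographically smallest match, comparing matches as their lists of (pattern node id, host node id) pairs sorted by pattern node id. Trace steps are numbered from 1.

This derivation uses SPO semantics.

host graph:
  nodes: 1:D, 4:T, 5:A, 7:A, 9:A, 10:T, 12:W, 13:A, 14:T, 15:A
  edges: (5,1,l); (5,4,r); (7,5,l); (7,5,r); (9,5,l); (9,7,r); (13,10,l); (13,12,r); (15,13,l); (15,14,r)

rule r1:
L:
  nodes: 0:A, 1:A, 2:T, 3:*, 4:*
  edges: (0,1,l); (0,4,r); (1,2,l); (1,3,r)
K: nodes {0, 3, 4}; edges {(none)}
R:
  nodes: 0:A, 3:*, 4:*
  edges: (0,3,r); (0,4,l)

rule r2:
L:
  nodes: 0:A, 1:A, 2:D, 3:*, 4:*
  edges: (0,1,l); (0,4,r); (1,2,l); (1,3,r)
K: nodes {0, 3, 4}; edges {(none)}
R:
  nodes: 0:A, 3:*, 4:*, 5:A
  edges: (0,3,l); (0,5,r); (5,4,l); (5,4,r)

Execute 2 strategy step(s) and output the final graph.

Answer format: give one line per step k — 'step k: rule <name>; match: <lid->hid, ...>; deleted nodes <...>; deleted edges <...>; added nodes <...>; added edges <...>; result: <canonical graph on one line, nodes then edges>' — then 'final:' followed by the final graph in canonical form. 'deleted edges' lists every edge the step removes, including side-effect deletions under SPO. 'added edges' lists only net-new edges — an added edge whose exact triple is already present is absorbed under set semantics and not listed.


step 1: rule r1; match: 0->15, 1->13, 2->10, 3->12, 4->14; deleted nodes 10, 13; deleted edges (13,10,l); (13,12,r); (15,13,l); (15,14,r); added nodes (none); added edges (15,12,r); (15,14,l); result: nodes: 1:D, 4:T, 5:A, 7:A, 9:A, 12:W, 14:T, 15:A edges: (5,1,l); (5,4,r); (7,5,l); (7,5,r); (9,5,l); (9,7,r); (15,12,r); (15,14,l)
step 2: rule r2; match: 0->9, 1->5, 2->1, 3->4, 4->7; deleted nodes 1, 5; deleted edges (5,1,l); (5,4,r); (7,5,l); (7,5,r); (9,5,l); (9,7,r); added nodes 16; added edges (9,4,l); (9,16,r); (16,7,l); (16,7,r); result: nodes: 4:T, 7:A, 9:A, 12:W, 14:T, 15:A, 16:A edges: (9,4,l); (9,16,r); (15,12,r); (15,14,l); (16,7,l); (16,7,r)
final:
nodes: 4:T, 7:A, 9:A, 12:W, 14:T, 15:A, 16:A
edges: (9,4,l); (9,16,r); (15,12,r); (15,14,l); (16,7,l); (16,7,r)


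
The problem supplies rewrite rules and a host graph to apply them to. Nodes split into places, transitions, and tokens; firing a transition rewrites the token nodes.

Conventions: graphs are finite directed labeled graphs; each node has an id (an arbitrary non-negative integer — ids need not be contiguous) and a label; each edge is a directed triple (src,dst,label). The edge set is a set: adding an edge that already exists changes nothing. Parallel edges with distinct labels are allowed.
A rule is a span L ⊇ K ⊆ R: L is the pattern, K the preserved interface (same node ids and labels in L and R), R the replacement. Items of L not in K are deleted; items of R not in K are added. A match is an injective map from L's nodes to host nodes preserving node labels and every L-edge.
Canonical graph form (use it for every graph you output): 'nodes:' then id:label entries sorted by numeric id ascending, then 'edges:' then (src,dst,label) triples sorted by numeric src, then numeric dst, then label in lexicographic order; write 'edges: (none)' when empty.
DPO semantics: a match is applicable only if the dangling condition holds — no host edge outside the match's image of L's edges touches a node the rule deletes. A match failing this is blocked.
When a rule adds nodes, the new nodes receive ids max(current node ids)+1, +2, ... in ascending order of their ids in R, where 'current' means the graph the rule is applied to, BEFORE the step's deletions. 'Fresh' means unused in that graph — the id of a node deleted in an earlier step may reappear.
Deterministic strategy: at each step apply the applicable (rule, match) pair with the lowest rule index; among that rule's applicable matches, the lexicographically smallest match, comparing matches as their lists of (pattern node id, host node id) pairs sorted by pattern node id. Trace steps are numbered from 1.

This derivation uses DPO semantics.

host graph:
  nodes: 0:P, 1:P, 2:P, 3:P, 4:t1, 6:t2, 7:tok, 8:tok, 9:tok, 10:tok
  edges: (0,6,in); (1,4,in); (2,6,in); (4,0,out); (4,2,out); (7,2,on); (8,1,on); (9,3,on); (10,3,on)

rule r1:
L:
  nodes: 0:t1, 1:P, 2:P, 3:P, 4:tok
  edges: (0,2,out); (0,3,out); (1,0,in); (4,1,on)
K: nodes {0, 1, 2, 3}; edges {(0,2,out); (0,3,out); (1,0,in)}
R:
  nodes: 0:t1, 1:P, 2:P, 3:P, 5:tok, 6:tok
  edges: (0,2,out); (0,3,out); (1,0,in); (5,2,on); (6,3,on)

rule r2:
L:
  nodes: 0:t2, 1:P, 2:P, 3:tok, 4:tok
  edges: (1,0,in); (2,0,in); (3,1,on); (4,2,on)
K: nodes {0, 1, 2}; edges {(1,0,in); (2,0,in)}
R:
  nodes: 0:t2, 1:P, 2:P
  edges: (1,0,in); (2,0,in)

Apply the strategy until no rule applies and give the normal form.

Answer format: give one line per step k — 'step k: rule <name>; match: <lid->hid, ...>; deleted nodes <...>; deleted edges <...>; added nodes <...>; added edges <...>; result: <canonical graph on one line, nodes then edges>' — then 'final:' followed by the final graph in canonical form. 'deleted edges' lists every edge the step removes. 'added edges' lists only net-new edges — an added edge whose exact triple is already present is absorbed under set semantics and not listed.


step 1: rule r1; match: 0->4, 1->1, 2->0, 3->2, 4->8; deleted nodes 8; deleted edges (8,1,on); added nodes 11, 12; added edges (11,0,on); (12,2,on); result: nodes: 0:P, 1:P, 2:P, 3:P, 4:t1, 6:t2, 7:tok, 9:tok, 10:tok, 11:tok, 12:tok edges: (0,6,in); (1,4,in); (2,6,in); (4,0,out); (4,2,out); (7,2,on); (9,3,on); (10,3,on); (11,0,on); (12,2,on)
step 2: rule r2; match: 0->6, 1->0, 2->2, 3->11, 4->7; deleted nodes 7, 11; deleted edges (7,2,on); (11,0,on); added nodes (none); added edges (none); result: nodes: 0:P, 1:P, 2:P, 3:P, 4:t1, 6:t2, 9:tok, 10:tok, 12:tok edges: (0,6,in); (1,4,in); (2,6,in); (4,0,out); (4,2,out); (9,3,on); (10,3,on); (12,2,on)
final:
nodes: 0:P, 1:P, 2:P, 3:P, 4:t1, 6:t2, 9:tok, 10:tok, 12:tok
edges: (0,6,in); (1,4,in); (2,6,in); (4,0,out); (4,2,out); (9,3,on); (10,3,on); (12,2,on)


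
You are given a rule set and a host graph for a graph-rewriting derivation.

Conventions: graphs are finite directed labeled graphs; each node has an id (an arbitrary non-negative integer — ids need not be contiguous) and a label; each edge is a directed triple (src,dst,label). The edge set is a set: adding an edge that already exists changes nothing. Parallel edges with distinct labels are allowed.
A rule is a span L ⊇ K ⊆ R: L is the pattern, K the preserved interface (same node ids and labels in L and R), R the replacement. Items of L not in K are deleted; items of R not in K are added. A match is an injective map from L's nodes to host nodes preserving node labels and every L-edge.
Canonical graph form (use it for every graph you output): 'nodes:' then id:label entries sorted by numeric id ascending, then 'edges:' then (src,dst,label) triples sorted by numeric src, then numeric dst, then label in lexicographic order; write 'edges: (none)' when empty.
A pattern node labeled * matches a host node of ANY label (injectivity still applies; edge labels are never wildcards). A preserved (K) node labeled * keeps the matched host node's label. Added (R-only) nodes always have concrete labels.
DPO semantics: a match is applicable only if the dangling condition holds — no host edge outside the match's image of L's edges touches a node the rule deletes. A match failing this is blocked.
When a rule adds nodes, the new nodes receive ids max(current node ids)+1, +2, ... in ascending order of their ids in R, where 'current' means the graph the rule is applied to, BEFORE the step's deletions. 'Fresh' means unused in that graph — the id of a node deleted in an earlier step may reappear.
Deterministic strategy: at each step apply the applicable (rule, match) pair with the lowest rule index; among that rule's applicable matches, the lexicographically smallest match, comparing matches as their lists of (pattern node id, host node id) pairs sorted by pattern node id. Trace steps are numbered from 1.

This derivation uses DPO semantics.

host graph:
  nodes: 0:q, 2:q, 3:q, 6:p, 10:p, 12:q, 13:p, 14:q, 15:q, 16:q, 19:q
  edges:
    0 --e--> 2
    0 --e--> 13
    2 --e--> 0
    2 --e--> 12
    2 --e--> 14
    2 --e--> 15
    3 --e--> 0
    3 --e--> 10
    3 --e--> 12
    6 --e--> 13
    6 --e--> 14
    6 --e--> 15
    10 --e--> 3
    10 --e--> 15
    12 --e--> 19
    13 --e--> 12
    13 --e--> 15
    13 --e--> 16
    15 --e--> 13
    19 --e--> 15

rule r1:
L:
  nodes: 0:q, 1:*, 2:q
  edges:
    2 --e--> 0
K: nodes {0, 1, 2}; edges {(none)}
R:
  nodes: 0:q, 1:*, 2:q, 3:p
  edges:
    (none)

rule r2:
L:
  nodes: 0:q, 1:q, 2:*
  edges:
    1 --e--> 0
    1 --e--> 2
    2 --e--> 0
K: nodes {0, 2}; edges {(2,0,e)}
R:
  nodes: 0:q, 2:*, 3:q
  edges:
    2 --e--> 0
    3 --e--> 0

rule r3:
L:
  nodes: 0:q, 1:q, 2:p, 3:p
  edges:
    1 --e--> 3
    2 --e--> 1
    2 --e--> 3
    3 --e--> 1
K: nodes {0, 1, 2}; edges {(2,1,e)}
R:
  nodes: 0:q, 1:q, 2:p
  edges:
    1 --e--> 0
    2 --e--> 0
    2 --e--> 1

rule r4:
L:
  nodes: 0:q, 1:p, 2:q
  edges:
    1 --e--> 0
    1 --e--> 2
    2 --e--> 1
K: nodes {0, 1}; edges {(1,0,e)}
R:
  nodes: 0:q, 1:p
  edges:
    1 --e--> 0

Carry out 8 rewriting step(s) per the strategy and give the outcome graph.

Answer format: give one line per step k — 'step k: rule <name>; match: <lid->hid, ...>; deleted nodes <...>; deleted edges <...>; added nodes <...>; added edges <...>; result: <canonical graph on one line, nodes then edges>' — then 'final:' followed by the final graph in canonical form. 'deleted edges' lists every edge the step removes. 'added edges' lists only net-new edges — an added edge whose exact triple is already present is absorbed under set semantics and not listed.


step 1: rule r1; match: 0->0, 1->2, 2->3; deleted nodes (none); deleted edges (3,0,e); added nodes 20; added edges (none); result: nodes: 0:q, 2:q, 3:q, 6:p, 10:p, 12:q, 13:p, 14:q, 15:q, 16:q, 19:q, 20:p edges: (0,2,e); (0,13,e); (2,0,e); (2,12,e); (2,14,e); (2,15,e); (3,10,e); (3,12,e); (6,13,e); (6,14,e); (6,15,e); (10,3,e); (10,15,e); (12,19,e); (13,12,e); (13,15,e); (13,16,e); (15,13,e); (19,15,e)
step 2: rule r1; match: 0->0, 1->3, 2->2; deleted nodes (none); deleted edges (2,0,e); added nodes 21; added edges (none); result: nodes: 0:q, 2:q, 3:q, 6:p, 10:p, 12:q, 13:p, 14:q, 15:q, 16:q, 19:q, 20:p, 21:p edges: (0,2,e); (0,13,e); (2,12,e); (2,14,e); (2,15,e); (3,10,e); (3,12,e); (6,13,e); (6,14,e); (6,15,e); (10,3,e); (10,15,e); (12,19,e); (13,12,e); (13,15,e); (13,16,e); (15,13,e); (19,15,e)
step 3: rule r1; match: 0->2, 1->3, 2->0; deleted nodes (none); deleted edges (0,2,e); added nodes 22; added edges (none); result: nodes: 0:q, 2:q, 3:q, 6:p, 10:p, 12:q, 13:p, 14:q, 15:q, 16:q, 19:q, 20:p, 21:p, 22:p edges: (0,13,e); (2,12,e); (2,14,e); (2,15,e); (3,10,e); (3,12,e); (6,13,e); (6,14,e); (6,15,e); (10,3,e); (10,15,e); (12,19,e); (13,12,e); (13,15,e); (13,16,e); (15,13,e); (19,15,e)
step 4: rule r1; match: 0->12, 1->0, 2->2; deleted nodes (none); deleted edges (2,12,e); added nodes 23; added edges (none); result: nodes: 0:q, 2:q, 3:q, 6:p, 10:p, 12:q, 13:p, 14:q, 15:q, 16:q, 19:q, 20:p, 21:p, 22:p, 23:p edges: (0,13,e); (2,14,e); (2,15,e); (3,10,e); (3,12,e); (6,13,e); (6,14,e); (6,15,e); (10,3,e); (10,15,e); (12,19,e); (13,12,e); (13,15,e); (13,16,e); (15,13,e); (19,15,e)
step 5: rule r1; match: 0->12, 1->0, 2->3; deleted nodes (none); deleted edges (3,12,e); added nodes 24; added edges (none); result: nodes: 0:q, 2:q, 3:q, 6:p, 10:p, 12:q, 13:p, 14:q, 15:q, 16:q, 19:q, 20:p, 21:p, 22:p, 23:p, 24:p edges: (0,13,e); (2,14,e); (2,15,e); (3,10,e); (6,13,e); (6,14,e); (6,15,e); (10,3,e); (10,15,e); (12,19,e); (13,12,e); (13,15,e); (13,16,e); (15,13,e); (19,15,e)
step 6: rule r1; match: 0->14, 1->0, 2->2; deleted nodes (none); deleted edges (2,14,e); added nodes 25; added edges (none); result: nodes: 0:q, 2:q, 3:q, 6:p, 10:p, 12:q, 13:p, 14:q, 15:q, 16:q, 19:q, 20:p, 21:p, 22:p, 23:p, 24:p, 25:p edges: (0,13,e); (2,15,e); (3,10,e); (6,13,e); (6,14,e); (6,15,e); (10,3,e); (10,15,e); (12,19,e); (13,12,e); (13,15,e); (13,16,e); (15,13,e); (19,15,e)
step 7: rule r1; match: 0->15, 1->0, 2->2; deleted nodes (none); deleted edges (2,15,e); added nodes 26; added edges (none); result: nodes: 0:q, 2:q, 3:q, 6:p, 10:p, 12:q, 13:p, 14:q, 15:q, 16:q, 19:q, 20:p, 21:p, 22:p, 23:p, 24:p, 25:p, 26:p edges: (0,13,e); (3,10,e); (6,13,e); (6,14,e); (6,15,e); (10,3,e); (10,15,e); (12,19,e); (13,12,e); (13,15,e); (13,16,e); (15,13,e); (19,15,e)
step 8: rule r1; match: 0->15, 1->0, 2->19; deleted nodes (none); deleted edges (19,15,e); added nodes 27; added edges (none); result: nodes: 0:q, 2:q, 3:q, 6:p, 10:p, 12:q, 13:p, 14:q, 15:q, 16:q, 19:q, 20:p, 21:p, 22:p, 23:p, 24:p, 25:p, 26:p, 27:p edges: (0,13,e); (3,10,e); (6,13,e); (6,14,e); (6,15,e); (10,3,e); (10,15,e); (12,19,e); (13,12,e); (13,15,e); (13,16,e); (15,13,e)
final:
nodes: 0:q, 2:q, 3:q, 6:p, 10:p, 12:q, 13:p, 14:q, 15:q, 16:q, 19:q, 20:p, 21:p, 22:p, 23:p, 24:p, 25:p, 26:p, 27:p
edges: (0,13,e); (3,10,e); (6,13,e); (6,14,e); (6,15,e); (10,3,e); (10,15,e); (12,19,e); (13,12,e); (13,15,e); (13,16,e); (15,13,e)


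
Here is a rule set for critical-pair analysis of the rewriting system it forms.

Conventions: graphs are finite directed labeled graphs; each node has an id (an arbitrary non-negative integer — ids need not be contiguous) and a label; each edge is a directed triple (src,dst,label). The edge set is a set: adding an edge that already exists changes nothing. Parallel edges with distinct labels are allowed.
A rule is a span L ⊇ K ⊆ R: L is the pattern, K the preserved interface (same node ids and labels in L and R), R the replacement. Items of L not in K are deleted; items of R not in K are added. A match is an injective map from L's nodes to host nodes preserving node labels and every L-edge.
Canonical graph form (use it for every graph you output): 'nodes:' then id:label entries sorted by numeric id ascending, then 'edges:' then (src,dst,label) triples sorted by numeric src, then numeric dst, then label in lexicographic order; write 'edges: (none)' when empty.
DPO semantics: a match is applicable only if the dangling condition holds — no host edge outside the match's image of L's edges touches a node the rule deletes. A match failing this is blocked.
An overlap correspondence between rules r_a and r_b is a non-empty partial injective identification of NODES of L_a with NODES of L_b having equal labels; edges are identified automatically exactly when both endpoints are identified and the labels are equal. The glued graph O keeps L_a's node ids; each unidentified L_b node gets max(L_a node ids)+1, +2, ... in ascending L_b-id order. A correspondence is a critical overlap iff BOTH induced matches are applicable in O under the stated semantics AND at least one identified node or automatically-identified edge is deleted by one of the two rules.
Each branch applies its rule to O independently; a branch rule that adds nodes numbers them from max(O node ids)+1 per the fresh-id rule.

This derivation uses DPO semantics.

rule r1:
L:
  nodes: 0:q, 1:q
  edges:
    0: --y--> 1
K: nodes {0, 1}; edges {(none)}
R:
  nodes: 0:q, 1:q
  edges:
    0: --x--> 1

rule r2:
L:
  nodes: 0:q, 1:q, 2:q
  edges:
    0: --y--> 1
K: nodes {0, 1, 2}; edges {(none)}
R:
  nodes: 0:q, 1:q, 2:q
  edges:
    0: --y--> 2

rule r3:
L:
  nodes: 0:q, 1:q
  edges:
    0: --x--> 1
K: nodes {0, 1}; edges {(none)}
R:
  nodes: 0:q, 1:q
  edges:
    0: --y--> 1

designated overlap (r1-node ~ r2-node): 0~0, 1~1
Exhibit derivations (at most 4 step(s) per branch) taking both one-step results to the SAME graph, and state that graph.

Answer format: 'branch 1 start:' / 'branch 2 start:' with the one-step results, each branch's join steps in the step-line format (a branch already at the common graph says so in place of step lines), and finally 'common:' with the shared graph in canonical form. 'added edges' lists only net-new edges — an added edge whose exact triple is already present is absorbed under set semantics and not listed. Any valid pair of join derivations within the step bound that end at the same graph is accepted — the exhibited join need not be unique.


branch 1 start:
nodes: 0:q, 1:q, 2:q
edges: (0,1,x)
branch 2 start:
nodes: 0:q, 1:q, 2:q
edges: (0,2,y)
branch 1 step 1: rule r3; match: 0->0, 1->1; deleted nodes (none); deleted edges (0,1,x); added nodes (none); added edges (0,1,y); result: nodes: 0:q, 1:q, 2:q edges: (0,1,y)
branch 2 step 1: rule r2; match: 0->0, 1->2, 2->1; deleted nodes (none); deleted edges (0,2,y); added nodes (none); added edges (0,1,y); result: nodes: 0:q, 1:q, 2:q edges: (0,1,y)
common:
nodes: 0:q, 1:q, 2:q
edges: (0,1,y)


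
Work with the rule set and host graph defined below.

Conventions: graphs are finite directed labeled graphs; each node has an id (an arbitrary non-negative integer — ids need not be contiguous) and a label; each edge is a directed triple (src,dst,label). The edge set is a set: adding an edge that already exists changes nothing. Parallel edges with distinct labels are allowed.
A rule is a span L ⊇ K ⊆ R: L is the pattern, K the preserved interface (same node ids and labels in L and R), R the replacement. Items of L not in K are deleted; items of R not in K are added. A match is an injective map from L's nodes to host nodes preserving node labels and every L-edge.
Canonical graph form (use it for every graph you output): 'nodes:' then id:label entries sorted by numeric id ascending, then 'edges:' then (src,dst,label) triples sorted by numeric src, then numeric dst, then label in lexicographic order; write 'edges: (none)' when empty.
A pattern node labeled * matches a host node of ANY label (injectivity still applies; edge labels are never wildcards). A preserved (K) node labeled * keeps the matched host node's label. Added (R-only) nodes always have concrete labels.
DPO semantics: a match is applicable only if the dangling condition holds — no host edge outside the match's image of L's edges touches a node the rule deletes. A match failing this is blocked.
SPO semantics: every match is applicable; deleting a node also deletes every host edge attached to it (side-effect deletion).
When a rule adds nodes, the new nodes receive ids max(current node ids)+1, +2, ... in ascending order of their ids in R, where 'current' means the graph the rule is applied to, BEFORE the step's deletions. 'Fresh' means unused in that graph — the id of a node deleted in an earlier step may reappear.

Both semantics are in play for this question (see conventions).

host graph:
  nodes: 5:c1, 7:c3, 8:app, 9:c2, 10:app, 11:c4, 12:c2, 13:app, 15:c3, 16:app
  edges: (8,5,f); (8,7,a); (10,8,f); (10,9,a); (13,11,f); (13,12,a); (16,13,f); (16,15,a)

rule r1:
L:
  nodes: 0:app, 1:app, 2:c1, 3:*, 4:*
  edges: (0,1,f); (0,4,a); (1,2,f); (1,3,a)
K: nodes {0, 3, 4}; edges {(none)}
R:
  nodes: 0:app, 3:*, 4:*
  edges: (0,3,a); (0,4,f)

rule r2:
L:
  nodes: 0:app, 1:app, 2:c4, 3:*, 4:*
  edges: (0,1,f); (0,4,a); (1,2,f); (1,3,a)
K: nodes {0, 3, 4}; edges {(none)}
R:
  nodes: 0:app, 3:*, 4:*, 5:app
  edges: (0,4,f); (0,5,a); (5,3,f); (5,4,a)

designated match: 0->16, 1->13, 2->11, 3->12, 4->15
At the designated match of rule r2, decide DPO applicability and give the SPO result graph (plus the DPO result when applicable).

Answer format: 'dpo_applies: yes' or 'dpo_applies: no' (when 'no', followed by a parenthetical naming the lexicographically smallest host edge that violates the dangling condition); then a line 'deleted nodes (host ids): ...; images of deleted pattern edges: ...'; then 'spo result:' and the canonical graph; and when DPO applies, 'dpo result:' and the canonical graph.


dpo_applies: yes
deleted nodes (host ids): 11, 13; images of deleted pattern edges: (13,11,f); (13,12,a); (16,13,f); (16,15,a)
spo result:
nodes: 5:c1, 7:c3, 8:app, 9:c2, 10:app, 12:c2, 15:c3, 16:app, 17:app
edges: (8,5,f); (8,7,a); (10,8,f); (10,9,a); (16,15,f); (16,17,a); (17,12,f); (17,15,a)
dpo result:
nodes: 5:c1, 7:c3, 8:app, 9:c2, 10:app, 12:c2, 15:c3, 16:app, 17:app
edges: (8,5,f); (8,7,a); (10,8,f); (10,9,a); (16,15,f); (16,17,a); (17,12,f); (17,15,a)
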